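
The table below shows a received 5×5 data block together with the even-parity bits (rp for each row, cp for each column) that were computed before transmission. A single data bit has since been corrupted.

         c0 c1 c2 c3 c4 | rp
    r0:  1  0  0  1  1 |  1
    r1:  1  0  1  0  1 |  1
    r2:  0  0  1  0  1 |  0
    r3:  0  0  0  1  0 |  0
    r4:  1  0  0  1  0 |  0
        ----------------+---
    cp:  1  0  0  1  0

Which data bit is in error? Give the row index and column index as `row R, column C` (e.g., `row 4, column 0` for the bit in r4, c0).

Recompute each row's even parity and compare to rp:
  r0: data parity 1, sent rp 1 → ok
  r1: data parity 1, sent rp 1 → ok
  r2: data parity 0, sent rp 0 → ok
  r3: data parity 1, sent rp 0 → mismatch
  r4: data parity 0, sent rp 0 → ok
Recompute each column's even parity and compare to cp:
  c0: data parity 1, sent cp 1 → ok
  c1: data parity 0, sent cp 0 → ok
  c2: data parity 0, sent cp 0 → ok
  c3: data parity 1, sent cp 1 → ok
  c4: data parity 1, sent cp 0 → mismatch
Exactly one row (r3) and one column (c4) fail → the flipped bit is at their intersection.

row 3, column 4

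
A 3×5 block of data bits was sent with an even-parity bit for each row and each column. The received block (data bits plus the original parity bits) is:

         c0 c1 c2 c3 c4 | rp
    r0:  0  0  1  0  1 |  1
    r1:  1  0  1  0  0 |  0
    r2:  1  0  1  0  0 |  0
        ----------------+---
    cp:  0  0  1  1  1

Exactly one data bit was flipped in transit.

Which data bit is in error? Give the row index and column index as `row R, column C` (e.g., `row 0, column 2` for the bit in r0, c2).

row 0, column 3

Recompute each row's even parity and compare to rp:
  r0: data parity 0, sent rp 1 → mismatch
  r1: data parity 0, sent rp 0 → ok
  r2: data parity 0, sent rp 0 → ok
Recompute each column's even parity and compare to cp:
  c0: data parity 0, sent cp 0 → ok
  c1: data parity 0, sent cp 0 → ok
  c2: data parity 1, sent cp 1 → ok
  c3: data parity 0, sent cp 1 → mismatch
  c4: data parity 1, sent cp 1 → ok
Exactly one row (r0) and one column (c3) fail → the flipped bit is at their intersection.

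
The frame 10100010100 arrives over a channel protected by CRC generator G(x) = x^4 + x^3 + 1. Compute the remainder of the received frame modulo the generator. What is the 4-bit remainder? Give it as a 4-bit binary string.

1001

Modulo-2 division of 10100010100 by 11001:
  pos 0: 10100 XOR 11001 = 01101
  pos 1: 11010 XOR 11001 = 00011
  pos 4: 11101 XOR 11001 = 00100
  pos 6: 10000 XOR 11001 = 01001
Remainder = 1001 (nonzero — an error is detected).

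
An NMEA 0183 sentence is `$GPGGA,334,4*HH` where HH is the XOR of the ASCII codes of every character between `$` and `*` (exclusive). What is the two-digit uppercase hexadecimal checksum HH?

56

XOR the ASCII codes of the payload characters:
  'G' = 0x47 → acc = 0x47
  'P' = 0x50 → acc = 0x17
  'G' = 0x47 → acc = 0x50
  'G' = 0x47 → acc = 0x17
  'A' = 0x41 → acc = 0x56
  ',' = 0x2C → acc = 0x7A
  '3' = 0x33 → acc = 0x49
  '3' = 0x33 → acc = 0x7A
  '4' = 0x34 → acc = 0x4E
  ',' = 0x2C → acc = 0x62
  '4' = 0x34 → acc = 0x56
Checksum = 0x56.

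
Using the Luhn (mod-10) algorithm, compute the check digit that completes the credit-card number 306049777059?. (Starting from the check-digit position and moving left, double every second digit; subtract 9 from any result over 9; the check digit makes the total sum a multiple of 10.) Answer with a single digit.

5

Partial digits right→left: 9 5 0 7 7 7 9 4 0 6 0 3
Double every second digit counting from the check-digit position (so the 1st, 3rd, 5th, ... of the partial from the right).
  doubled (with −9 where >9): 9 0 5 9 0 0 → sum 23
  kept as-is: 5 7 7 4 6 3 → sum 32
Total = 23 + 32 = 55.
Check digit = (10 − (55 mod 10)) mod 10 = 5.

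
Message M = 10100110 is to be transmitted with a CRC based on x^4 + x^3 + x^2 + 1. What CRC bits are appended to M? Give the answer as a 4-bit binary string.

0000

Append 4 zeros: 101001100000. Divide by 11101 (XOR where the leading bit is 1):
  pos 0: 10100 XOR 11101 = 01001
  pos 1: 10011 XOR 11101 = 01110
  pos 2: 11101 XOR 11101 = 00000
Remainder (last 4 bits) = 0000. This is the CRC / FCS.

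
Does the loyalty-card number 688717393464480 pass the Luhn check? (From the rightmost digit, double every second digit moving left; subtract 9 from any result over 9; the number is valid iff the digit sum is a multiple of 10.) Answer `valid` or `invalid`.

valid

From the right, keep odd positions and double even positions (subtract 9 from any doubled value over 9):
  doubled (positions 2,4,...): 7 8 8 9 5 5 7 → sum 49
  kept (positions 1,3,...): 0 4 6 3 3 1 8 6 → sum 31
Total = 80.
80 mod 10 = 0, so the number is valid.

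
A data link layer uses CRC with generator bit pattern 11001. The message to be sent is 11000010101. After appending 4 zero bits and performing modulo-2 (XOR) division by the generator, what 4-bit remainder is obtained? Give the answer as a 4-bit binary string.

Append 4 zeros: 110000101010000. Divide by 11001 (XOR where the leading bit is 1):
  pos 0: 11000 XOR 11001 = 00001
  pos 4: 10101 XOR 11001 = 01100
  pos 5: 11000 XOR 11001 = 00001
  pos 9: 11000 XOR 11001 = 00001
Remainder (last 4 bits) = 0010. This is the CRC / FCS.

0010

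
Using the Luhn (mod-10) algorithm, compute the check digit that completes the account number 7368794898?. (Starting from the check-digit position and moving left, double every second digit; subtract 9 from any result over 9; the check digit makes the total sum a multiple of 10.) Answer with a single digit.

Partial digits right→left: 8 9 8 4 9 7 8 6 3 7
Double every second digit counting from the check-digit position (so the 1st, 3rd, 5th, ... of the partial from the right).
  doubled (with −9 where >9): 7 7 9 7 6 → sum 36
  kept as-is: 9 4 7 6 7 → sum 33
Total = 36 + 33 = 69.
Check digit = (10 − (69 mod 10)) mod 10 = 1.

1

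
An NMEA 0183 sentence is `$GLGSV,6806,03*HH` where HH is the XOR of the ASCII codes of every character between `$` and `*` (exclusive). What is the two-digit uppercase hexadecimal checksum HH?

XOR the ASCII codes of the payload characters:
  'G' = 0x47 → acc = 0x47
  'L' = 0x4C → acc = 0x0B
  'G' = 0x47 → acc = 0x4C
  'S' = 0x53 → acc = 0x1F
  'V' = 0x56 → acc = 0x49
  ',' = 0x2C → acc = 0x65
  '6' = 0x36 → acc = 0x53
  '8' = 0x38 → acc = 0x6B
  '0' = 0x30 → acc = 0x5B
  '6' = 0x36 → acc = 0x6D
  ',' = 0x2C → acc = 0x41
  '0' = 0x30 → acc = 0x71
  '3' = 0x33 → acc = 0x42
Checksum = 0x42.

42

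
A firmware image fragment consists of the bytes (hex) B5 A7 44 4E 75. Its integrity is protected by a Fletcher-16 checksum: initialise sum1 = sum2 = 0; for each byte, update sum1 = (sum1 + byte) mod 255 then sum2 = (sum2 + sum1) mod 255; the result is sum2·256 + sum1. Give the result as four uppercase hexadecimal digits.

Running sums (mod 255):
  after byte 0 (B5): sum1=181, sum2=181
  after byte 1 (A7): sum1=93, sum2=19
  after byte 2 (44): sum1=161, sum2=180
  after byte 3 (4E): sum1=239, sum2=164
  after byte 4 (75): sum1=101, sum2=10
Checksum = sum2·256 + sum1 = 10·256 + 101 = 2661 = 0x0A65.

0A65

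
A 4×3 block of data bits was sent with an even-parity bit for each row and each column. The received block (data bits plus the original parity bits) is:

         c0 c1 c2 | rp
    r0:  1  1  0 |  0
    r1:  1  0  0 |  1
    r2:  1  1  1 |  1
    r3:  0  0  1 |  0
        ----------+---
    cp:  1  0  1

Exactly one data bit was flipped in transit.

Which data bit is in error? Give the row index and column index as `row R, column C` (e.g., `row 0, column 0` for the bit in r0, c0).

row 3, column 2

Recompute each row's even parity and compare to rp:
  r0: data parity 0, sent rp 0 → ok
  r1: data parity 1, sent rp 1 → ok
  r2: data parity 1, sent rp 1 → ok
  r3: data parity 1, sent rp 0 → mismatch
Recompute each column's even parity and compare to cp:
  c0: data parity 1, sent cp 1 → ok
  c1: data parity 0, sent cp 0 → ok
  c2: data parity 0, sent cp 1 → mismatch
Exactly one row (r3) and one column (c2) fail → the flipped bit is at their intersection.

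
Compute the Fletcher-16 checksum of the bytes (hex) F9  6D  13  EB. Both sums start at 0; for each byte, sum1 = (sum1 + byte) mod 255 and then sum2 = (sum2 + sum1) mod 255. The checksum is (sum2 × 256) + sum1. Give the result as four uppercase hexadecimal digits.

4266

Running sums (mod 255):
  after byte 0 (F9): sum1=249, sum2=249
  after byte 1 (6D): sum1=103, sum2=97
  after byte 2 (13): sum1=122, sum2=219
  after byte 3 (EB): sum1=102, sum2=66
Checksum = sum2·256 + sum1 = 66·256 + 102 = 16998 = 0x4266.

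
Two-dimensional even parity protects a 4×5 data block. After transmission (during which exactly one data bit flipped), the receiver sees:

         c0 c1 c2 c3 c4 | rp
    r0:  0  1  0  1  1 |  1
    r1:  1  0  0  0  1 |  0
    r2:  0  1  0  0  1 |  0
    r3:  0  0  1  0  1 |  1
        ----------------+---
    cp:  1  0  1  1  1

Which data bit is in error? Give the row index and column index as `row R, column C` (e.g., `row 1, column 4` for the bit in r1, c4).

Recompute each row's even parity and compare to rp:
  r0: data parity 1, sent rp 1 → ok
  r1: data parity 0, sent rp 0 → ok
  r2: data parity 0, sent rp 0 → ok
  r3: data parity 0, sent rp 1 → mismatch
Recompute each column's even parity and compare to cp:
  c0: data parity 1, sent cp 1 → ok
  c1: data parity 0, sent cp 0 → ok
  c2: data parity 1, sent cp 1 → ok
  c3: data parity 1, sent cp 1 → ok
  c4: data parity 0, sent cp 1 → mismatch
Exactly one row (r3) and one column (c4) fail → the flipped bit is at their intersection.

row 3, column 4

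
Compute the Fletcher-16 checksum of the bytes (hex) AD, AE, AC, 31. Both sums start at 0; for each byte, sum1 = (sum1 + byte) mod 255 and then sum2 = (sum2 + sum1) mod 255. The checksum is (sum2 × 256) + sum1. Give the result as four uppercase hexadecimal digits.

4D3A

Running sums (mod 255):
  after byte 0 (AD): sum1=173, sum2=173
  after byte 1 (AE): sum1=92, sum2=10
  after byte 2 (AC): sum1=9, sum2=19
  after byte 3 (31): sum1=58, sum2=77
Checksum = sum2·256 + sum1 = 77·256 + 58 = 19770 = 0x4D3A.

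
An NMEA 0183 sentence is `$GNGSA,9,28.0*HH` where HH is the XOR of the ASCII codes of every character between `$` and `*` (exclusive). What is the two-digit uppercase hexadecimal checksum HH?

71

XOR the ASCII codes of the payload characters:
  'G' = 0x47 → acc = 0x47
  'N' = 0x4E → acc = 0x09
  'G' = 0x47 → acc = 0x4E
  'S' = 0x53 → acc = 0x1D
  'A' = 0x41 → acc = 0x5C
  ',' = 0x2C → acc = 0x70
  '9' = 0x39 → acc = 0x49
  ',' = 0x2C → acc = 0x65
  '2' = 0x32 → acc = 0x57
  '8' = 0x38 → acc = 0x6F
  '.' = 0x2E → acc = 0x41
  '0' = 0x30 → acc = 0x71
Checksum = 0x71.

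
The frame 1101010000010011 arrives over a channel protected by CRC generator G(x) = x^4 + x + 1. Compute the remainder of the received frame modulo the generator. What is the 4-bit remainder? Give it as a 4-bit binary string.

0000

Modulo-2 division of 1101010000010011 by 10011:
  pos 0: 11010 XOR 10011 = 01001
  pos 1: 10011 XOR 10011 = 00000
  pos 11: 10011 XOR 10011 = 00000
Remainder = 0000 (zero — the frame passes the CRC check).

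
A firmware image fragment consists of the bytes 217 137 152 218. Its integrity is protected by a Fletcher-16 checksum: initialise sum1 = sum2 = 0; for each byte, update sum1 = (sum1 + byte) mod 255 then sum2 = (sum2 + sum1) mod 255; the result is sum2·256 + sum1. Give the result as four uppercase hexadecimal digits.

10D6

Running sums (mod 255):
  after byte 0 (217): sum1=217, sum2=217
  after byte 1 (137): sum1=99, sum2=61
  after byte 2 (152): sum1=251, sum2=57
  after byte 3 (218): sum1=214, sum2=16
Checksum = sum2·256 + sum1 = 16·256 + 214 = 4310 = 0x10D6.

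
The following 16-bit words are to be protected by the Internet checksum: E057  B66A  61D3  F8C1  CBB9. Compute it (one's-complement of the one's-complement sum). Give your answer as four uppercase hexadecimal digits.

42EE

One's-complement addition (fold any carry out of bit 15 back into bit 0):
  0xE057 + 0xB66A = 0x196C1 → wrap carry → 0x96C2
  0x96C2 + 0x61D3 = 0x0F895
  0xF895 + 0xF8C1 = 0x1F156 → wrap carry → 0xF157
  0xF157 + 0xCBB9 = 0x1BD10 → wrap carry → 0xBD11
One's-complement sum = 0xBD11.
Checksum = ~0xBD11 & 0xFFFF = 0x42EE.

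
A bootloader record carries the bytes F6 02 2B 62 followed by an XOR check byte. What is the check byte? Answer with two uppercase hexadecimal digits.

XOR the bytes together:
  start with 0xF6
  0xF6 ⊕ 0x02 = 0xF4
  0xF4 ⊕ 0x2B = 0xDF
  0xDF ⊕ 0x62 = 0xBD

BD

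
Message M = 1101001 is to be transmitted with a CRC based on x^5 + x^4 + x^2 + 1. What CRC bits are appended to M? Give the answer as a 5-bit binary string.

Append 5 zeros: 110100100000. Divide by 110101 (XOR where the leading bit is 1):
  pos 0: 110100 XOR 110101 = 000001
  pos 5: 110000 XOR 110101 = 000101
Remainder (last 5 bits) = 01010. This is the CRC / FCS.

01010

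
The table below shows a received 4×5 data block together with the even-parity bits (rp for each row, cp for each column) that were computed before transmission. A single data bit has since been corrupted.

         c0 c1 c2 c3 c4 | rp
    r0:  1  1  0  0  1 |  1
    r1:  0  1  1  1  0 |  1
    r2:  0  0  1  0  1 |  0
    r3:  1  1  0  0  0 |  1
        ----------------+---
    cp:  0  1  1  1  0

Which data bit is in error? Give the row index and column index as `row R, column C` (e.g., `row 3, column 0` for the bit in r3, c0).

row 3, column 2

Recompute each row's even parity and compare to rp:
  r0: data parity 1, sent rp 1 → ok
  r1: data parity 1, sent rp 1 → ok
  r2: data parity 0, sent rp 0 → ok
  r3: data parity 0, sent rp 1 → mismatch
Recompute each column's even parity and compare to cp:
  c0: data parity 0, sent cp 0 → ok
  c1: data parity 1, sent cp 1 → ok
  c2: data parity 0, sent cp 1 → mismatch
  c3: data parity 1, sent cp 1 → ok
  c4: data parity 0, sent cp 0 → ok
Exactly one row (r3) and one column (c2) fail → the flipped bit is at their intersection.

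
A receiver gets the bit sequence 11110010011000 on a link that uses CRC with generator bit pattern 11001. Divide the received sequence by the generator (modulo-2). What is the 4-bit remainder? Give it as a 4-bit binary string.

0100

Modulo-2 division of 11110010011000 by 11001:
  pos 0: 11110 XOR 11001 = 00111
  pos 2: 11101 XOR 11001 = 00100
  pos 4: 10000 XOR 11001 = 01001
  pos 5: 10011 XOR 11001 = 01010
  pos 6: 10101 XOR 11001 = 01100
  pos 7: 11000 XOR 11001 = 00001
Remainder = 0100 (nonzero — an error is detected).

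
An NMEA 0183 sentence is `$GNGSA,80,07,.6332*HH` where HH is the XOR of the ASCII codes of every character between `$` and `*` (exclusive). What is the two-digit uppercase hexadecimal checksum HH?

XOR the ASCII codes of the payload characters:
  'G' = 0x47 → acc = 0x47
  'N' = 0x4E → acc = 0x09
  'G' = 0x47 → acc = 0x4E
  'S' = 0x53 → acc = 0x1D
  'A' = 0x41 → acc = 0x5C
  ',' = 0x2C → acc = 0x70
  '8' = 0x38 → acc = 0x48
  '0' = 0x30 → acc = 0x78
  ',' = 0x2C → acc = 0x54
  '0' = 0x30 → acc = 0x64
  '7' = 0x37 → acc = 0x53
  ',' = 0x2C → acc = 0x7F
  '.' = 0x2E → acc = 0x51
  '6' = 0x36 → acc = 0x67
  '3' = 0x33 → acc = 0x54
  '3' = 0x33 → acc = 0x67
  '2' = 0x32 → acc = 0x55
Checksum = 0x55.

55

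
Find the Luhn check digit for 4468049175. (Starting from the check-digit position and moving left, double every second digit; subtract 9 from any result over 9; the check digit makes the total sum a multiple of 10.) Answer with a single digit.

8

Partial digits right→left: 5 7 1 9 4 0 8 6 4 4
Double every second digit counting from the check-digit position (so the 1st, 3rd, 5th, ... of the partial from the right).
  doubled (with −9 where >9): 1 2 8 7 8 → sum 26
  kept as-is: 7 9 0 6 4 → sum 26
Total = 26 + 26 = 52.
Check digit = (10 − (52 mod 10)) mod 10 = 8.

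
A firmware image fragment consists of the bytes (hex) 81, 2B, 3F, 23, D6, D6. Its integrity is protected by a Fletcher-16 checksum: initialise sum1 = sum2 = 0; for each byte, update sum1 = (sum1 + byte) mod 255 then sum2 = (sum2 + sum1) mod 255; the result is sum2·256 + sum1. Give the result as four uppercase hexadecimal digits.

Running sums (mod 255):
  after byte 0 (81): sum1=129, sum2=129
  after byte 1 (2B): sum1=172, sum2=46
  after byte 2 (3F): sum1=235, sum2=26
  after byte 3 (23): sum1=15, sum2=41
  after byte 4 (D6): sum1=229, sum2=15
  after byte 5 (D6): sum1=188, sum2=203
Checksum = sum2·256 + sum1 = 203·256 + 188 = 52156 = 0xCBBC.

CBBC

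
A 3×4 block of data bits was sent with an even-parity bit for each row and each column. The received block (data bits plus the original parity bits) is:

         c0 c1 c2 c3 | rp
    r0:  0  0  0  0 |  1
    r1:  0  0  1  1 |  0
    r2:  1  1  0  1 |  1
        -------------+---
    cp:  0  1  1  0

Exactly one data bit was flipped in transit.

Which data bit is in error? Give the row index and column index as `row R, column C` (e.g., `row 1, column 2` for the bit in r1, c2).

Recompute each row's even parity and compare to rp:
  r0: data parity 0, sent rp 1 → mismatch
  r1: data parity 0, sent rp 0 → ok
  r2: data parity 1, sent rp 1 → ok
Recompute each column's even parity and compare to cp:
  c0: data parity 1, sent cp 0 → mismatch
  c1: data parity 1, sent cp 1 → ok
  c2: data parity 1, sent cp 1 → ok
  c3: data parity 0, sent cp 0 → ok
Exactly one row (r0) and one column (c0) fail → the flipped bit is at their intersection.

row 0, column 0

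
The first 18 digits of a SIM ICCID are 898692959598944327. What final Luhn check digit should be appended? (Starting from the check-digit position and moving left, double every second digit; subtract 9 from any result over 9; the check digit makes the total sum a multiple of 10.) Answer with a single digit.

9

Partial digits right→left: 7 2 3 4 4 9 8 9 5 9 5 9 2 9 6 8 9 8
Double every second digit counting from the check-digit position (so the 1st, 3rd, 5th, ... of the partial from the right).
  doubled (with −9 where >9): 5 6 8 7 1 1 4 3 9 → sum 44
  kept as-is: 2 4 9 9 9 9 9 8 8 → sum 67
Total = 44 + 67 = 111.
Check digit = (10 − (111 mod 10)) mod 10 = 9.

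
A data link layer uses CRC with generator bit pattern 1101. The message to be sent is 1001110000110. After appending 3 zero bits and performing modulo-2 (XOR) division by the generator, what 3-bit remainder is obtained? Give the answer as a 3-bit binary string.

111

Append 3 zeros: 1001110000110000. Divide by 1101 (XOR where the leading bit is 1):
  pos 0: 1001 XOR 1101 = 0100
  pos 1: 1001 XOR 1101 = 0100
  pos 2: 1001 XOR 1101 = 0100
  pos 3: 1000 XOR 1101 = 0101
  pos 4: 1010 XOR 1101 = 0111
  pos 5: 1110 XOR 1101 = 0011
  pos 7: 1101 XOR 1101 = 0000
  pos 11: 1000 XOR 1101 = 0101
  pos 12: 1010 XOR 1101 = 0111
Remainder (last 3 bits) = 111. This is the CRC / FCS.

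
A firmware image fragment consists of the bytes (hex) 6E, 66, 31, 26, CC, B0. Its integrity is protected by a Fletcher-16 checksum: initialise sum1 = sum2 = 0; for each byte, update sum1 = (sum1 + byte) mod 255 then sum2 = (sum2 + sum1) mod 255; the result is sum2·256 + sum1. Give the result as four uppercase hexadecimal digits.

18A9

Running sums (mod 255):
  after byte 0 (6E): sum1=110, sum2=110
  after byte 1 (66): sum1=212, sum2=67
  after byte 2 (31): sum1=6, sum2=73
  after byte 3 (26): sum1=44, sum2=117
  after byte 4 (CC): sum1=248, sum2=110
  after byte 5 (B0): sum1=169, sum2=24
Checksum = sum2·256 + sum1 = 24·256 + 169 = 6313 = 0x18A9.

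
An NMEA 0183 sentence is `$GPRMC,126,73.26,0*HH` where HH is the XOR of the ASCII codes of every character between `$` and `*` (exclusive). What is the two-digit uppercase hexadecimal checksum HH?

4C

XOR the ASCII codes of the payload characters:
  'G' = 0x47 → acc = 0x47
  'P' = 0x50 → acc = 0x17
  'R' = 0x52 → acc = 0x45
  'M' = 0x4D → acc = 0x08
  'C' = 0x43 → acc = 0x4B
  ',' = 0x2C → acc = 0x67
  '1' = 0x31 → acc = 0x56
  '2' = 0x32 → acc = 0x64
  '6' = 0x36 → acc = 0x52
  ',' = 0x2C → acc = 0x7E
  '7' = 0x37 → acc = 0x49
  '3' = 0x33 → acc = 0x7A
  '.' = 0x2E → acc = 0x54
  '2' = 0x32 → acc = 0x66
  '6' = 0x36 → acc = 0x50
  ',' = 0x2C → acc = 0x7C
  '0' = 0x30 → acc = 0x4C
Checksum = 0x4C.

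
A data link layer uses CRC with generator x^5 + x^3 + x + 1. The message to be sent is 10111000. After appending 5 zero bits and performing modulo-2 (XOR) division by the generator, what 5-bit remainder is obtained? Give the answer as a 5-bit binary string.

11011

Append 5 zeros: 1011100000000. Divide by 101011 (XOR where the leading bit is 1):
  pos 0: 101110 XOR 101011 = 000101
  pos 3: 101000 XOR 101011 = 000011
  pos 7: 110000 XOR 101011 = 011011
Remainder (last 5 bits) = 11011. This is the CRC / FCS.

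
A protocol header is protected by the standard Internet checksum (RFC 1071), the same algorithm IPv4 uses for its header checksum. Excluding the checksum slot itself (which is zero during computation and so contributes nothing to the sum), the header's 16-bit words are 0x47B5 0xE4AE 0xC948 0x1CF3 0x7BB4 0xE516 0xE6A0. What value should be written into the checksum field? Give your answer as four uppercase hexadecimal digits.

One's-complement addition (fold any carry out of bit 15 back into bit 0):
  0x47B5 + 0xE4AE = 0x12C63 → wrap carry → 0x2C64
  0x2C64 + 0xC948 = 0x0F5AC
  0xF5AC + 0x1CF3 = 0x1129F → wrap carry → 0x12A0
  0x12A0 + 0x7BB4 = 0x08E54
  0x8E54 + 0xE516 = 0x1736A → wrap carry → 0x736B
  0x736B + 0xE6A0 = 0x15A0B → wrap carry → 0x5A0C
One's-complement sum = 0x5A0C.
Checksum = ~0x5A0C & 0xFFFF = 0xA5F3.

A5F3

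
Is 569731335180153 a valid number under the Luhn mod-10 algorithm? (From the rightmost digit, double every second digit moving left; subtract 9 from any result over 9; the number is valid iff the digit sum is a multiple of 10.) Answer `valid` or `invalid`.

From the right, keep odd positions and double even positions (subtract 9 from any doubled value over 9):
  doubled (positions 2,4,...): 1 0 2 6 2 5 3 → sum 19
  kept (positions 1,3,...): 3 1 8 5 3 3 9 5 → sum 37
Total = 56.
56 mod 10 = 6, so the number is invalid.

invalid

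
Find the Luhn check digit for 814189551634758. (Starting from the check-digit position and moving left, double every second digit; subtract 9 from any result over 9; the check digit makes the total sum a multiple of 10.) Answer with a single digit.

Partial digits right→left: 8 5 7 4 3 6 1 5 5 9 8 1 4 1 8
Double every second digit counting from the check-digit position (so the 1st, 3rd, 5th, ... of the partial from the right).
  doubled (with −9 where >9): 7 5 6 2 1 7 8 7 → sum 43
  kept as-is: 5 4 6 5 9 1 1 → sum 31
Total = 43 + 31 = 74.
Check digit = (10 − (74 mod 10)) mod 10 = 6.

6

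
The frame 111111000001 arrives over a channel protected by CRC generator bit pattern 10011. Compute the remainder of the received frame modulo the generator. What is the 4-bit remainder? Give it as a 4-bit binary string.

Modulo-2 division of 111111000001 by 10011:
  pos 0: 11111 XOR 10011 = 01100
  pos 1: 11001 XOR 10011 = 01010
  pos 2: 10100 XOR 10011 = 00111
  pos 4: 11100 XOR 10011 = 01111
  pos 5: 11110 XOR 10011 = 01101
  pos 6: 11010 XOR 10011 = 01001
  pos 7: 10011 XOR 10011 = 00000
Remainder = 0000 (zero — the frame passes the CRC check).

0000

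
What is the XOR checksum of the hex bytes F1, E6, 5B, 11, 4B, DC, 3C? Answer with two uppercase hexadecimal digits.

F6

XOR the bytes together:
  start with 0xF1
  0xF1 ⊕ 0xE6 = 0x17
  0x17 ⊕ 0x5B = 0x4C
  0x4C ⊕ 0x11 = 0x5D
  0x5D ⊕ 0x4B = 0x16
  0x16 ⊕ 0xDC = 0xCA
  0xCA ⊕ 0x3C = 0xF6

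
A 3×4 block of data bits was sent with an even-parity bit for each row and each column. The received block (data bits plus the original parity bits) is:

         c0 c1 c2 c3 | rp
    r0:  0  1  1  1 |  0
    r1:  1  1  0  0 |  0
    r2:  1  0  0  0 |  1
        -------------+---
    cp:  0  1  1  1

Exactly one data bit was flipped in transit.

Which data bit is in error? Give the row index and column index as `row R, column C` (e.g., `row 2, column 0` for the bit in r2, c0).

Recompute each row's even parity and compare to rp:
  r0: data parity 1, sent rp 0 → mismatch
  r1: data parity 0, sent rp 0 → ok
  r2: data parity 1, sent rp 1 → ok
Recompute each column's even parity and compare to cp:
  c0: data parity 0, sent cp 0 → ok
  c1: data parity 0, sent cp 1 → mismatch
  c2: data parity 1, sent cp 1 → ok
  c3: data parity 1, sent cp 1 → ok
Exactly one row (r0) and one column (c1) fail → the flipped bit is at their intersection.

row 0, column 1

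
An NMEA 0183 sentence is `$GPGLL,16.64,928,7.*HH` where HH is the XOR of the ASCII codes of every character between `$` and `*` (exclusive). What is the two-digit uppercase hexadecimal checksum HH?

7D

XOR the ASCII codes of the payload characters:
  'G' = 0x47 → acc = 0x47
  'P' = 0x50 → acc = 0x17
  'G' = 0x47 → acc = 0x50
  'L' = 0x4C → acc = 0x1C
  'L' = 0x4C → acc = 0x50
  ',' = 0x2C → acc = 0x7C
  '1' = 0x31 → acc = 0x4D
  '6' = 0x36 → acc = 0x7B
  '.' = 0x2E → acc = 0x55
  '6' = 0x36 → acc = 0x63
  '4' = 0x34 → acc = 0x57
  ',' = 0x2C → acc = 0x7B
  '9' = 0x39 → acc = 0x42
  '2' = 0x32 → acc = 0x70
  '8' = 0x38 → acc = 0x48
  ',' = 0x2C → acc = 0x64
  '7' = 0x37 → acc = 0x53
  '.' = 0x2E → acc = 0x7D
Checksum = 0x7D.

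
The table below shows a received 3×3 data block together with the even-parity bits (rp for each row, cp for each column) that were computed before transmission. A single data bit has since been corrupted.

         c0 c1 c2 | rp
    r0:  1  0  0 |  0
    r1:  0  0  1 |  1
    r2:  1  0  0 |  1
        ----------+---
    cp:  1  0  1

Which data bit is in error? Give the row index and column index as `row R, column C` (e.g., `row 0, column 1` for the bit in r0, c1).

Recompute each row's even parity and compare to rp:
  r0: data parity 1, sent rp 0 → mismatch
  r1: data parity 1, sent rp 1 → ok
  r2: data parity 1, sent rp 1 → ok
Recompute each column's even parity and compare to cp:
  c0: data parity 0, sent cp 1 → mismatch
  c1: data parity 0, sent cp 0 → ok
  c2: data parity 1, sent cp 1 → ok
Exactly one row (r0) and one column (c0) fail → the flipped bit is at their intersection.

row 0, column 0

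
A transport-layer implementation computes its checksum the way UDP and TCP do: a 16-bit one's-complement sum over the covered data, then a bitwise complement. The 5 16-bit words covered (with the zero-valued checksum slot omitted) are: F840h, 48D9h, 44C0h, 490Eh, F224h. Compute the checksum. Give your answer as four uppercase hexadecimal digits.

3EF2

One's-complement addition (fold any carry out of bit 15 back into bit 0):
  0xF840 + 0x48D9 = 0x14119 → wrap carry → 0x411A
  0x411A + 0x44C0 = 0x085DA
  0x85DA + 0x490E = 0x0CEE8
  0xCEE8 + 0xF224 = 0x1C10C → wrap carry → 0xC10D
One's-complement sum = 0xC10D.
Checksum = ~0xC10D & 0xFFFF = 0x3EF2.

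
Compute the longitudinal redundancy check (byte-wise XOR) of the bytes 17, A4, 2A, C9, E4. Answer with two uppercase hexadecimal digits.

XOR the bytes together:
  start with 0x17
  0x17 ⊕ 0xA4 = 0xB3
  0xB3 ⊕ 0x2A = 0x99
  0x99 ⊕ 0xC9 = 0x50
  0x50 ⊕ 0xE4 = 0xB4

B4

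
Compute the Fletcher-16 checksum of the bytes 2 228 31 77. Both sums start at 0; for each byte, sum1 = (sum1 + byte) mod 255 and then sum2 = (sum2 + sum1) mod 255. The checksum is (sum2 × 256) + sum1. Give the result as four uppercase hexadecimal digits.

4253

Running sums (mod 255):
  after byte 0 (2): sum1=2, sum2=2
  after byte 1 (228): sum1=230, sum2=232
  after byte 2 (31): sum1=6, sum2=238
  after byte 3 (77): sum1=83, sum2=66
Checksum = sum2·256 + sum1 = 66·256 + 83 = 16979 = 0x4253.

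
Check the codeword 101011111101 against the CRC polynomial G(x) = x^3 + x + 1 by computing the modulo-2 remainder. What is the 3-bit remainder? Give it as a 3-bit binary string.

Modulo-2 division of 101011111101 by 1011:
  pos 0: 1010 XOR 1011 = 0001
  pos 3: 1111 XOR 1011 = 0100
  pos 4: 1001 XOR 1011 = 0010
  pos 6: 1011 XOR 1011 = 0000
Remainder = 001 (nonzero — an error is detected).

001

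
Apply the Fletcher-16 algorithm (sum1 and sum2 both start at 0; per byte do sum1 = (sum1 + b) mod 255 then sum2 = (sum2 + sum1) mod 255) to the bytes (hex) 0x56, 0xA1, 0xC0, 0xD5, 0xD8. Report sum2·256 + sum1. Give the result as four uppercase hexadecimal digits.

FC67

Running sums (mod 255):
  after byte 0 (0x56): sum1=86, sum2=86
  after byte 1 (0xA1): sum1=247, sum2=78
  after byte 2 (0xC0): sum1=184, sum2=7
  after byte 3 (0xD5): sum1=142, sum2=149
  after byte 4 (0xD8): sum1=103, sum2=252
Checksum = sum2·256 + sum1 = 252·256 + 103 = 64615 = 0xFC67.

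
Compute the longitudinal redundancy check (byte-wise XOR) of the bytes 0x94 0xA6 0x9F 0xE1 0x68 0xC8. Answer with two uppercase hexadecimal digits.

XOR the bytes together:
  start with 0x94
  0x94 ⊕ 0xA6 = 0x32
  0x32 ⊕ 0x9F = 0xAD
  0xAD ⊕ 0xE1 = 0x4C
  0x4C ⊕ 0x68 = 0x24
  0x24 ⊕ 0xC8 = 0xEC

EC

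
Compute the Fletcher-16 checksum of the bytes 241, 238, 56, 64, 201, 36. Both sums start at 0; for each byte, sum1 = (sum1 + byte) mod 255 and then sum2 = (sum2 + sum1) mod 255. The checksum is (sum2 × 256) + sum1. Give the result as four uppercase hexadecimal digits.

Running sums (mod 255):
  after byte 0 (241): sum1=241, sum2=241
  after byte 1 (238): sum1=224, sum2=210
  after byte 2 (56): sum1=25, sum2=235
  after byte 3 (64): sum1=89, sum2=69
  after byte 4 (201): sum1=35, sum2=104
  after byte 5 (36): sum1=71, sum2=175
Checksum = sum2·256 + sum1 = 175·256 + 71 = 44871 = 0xAF47.

AF47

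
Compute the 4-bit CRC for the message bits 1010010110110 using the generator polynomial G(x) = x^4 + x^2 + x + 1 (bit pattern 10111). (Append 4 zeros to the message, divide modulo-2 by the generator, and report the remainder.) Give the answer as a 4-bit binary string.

Append 4 zeros: 10100101101100000. Divide by 10111 (XOR where the leading bit is 1):
  pos 0: 10100 XOR 10111 = 00011
  pos 3: 11101 XOR 10111 = 01010
  pos 4: 10101 XOR 10111 = 00010
  pos 7: 10011 XOR 10111 = 00100
  pos 9: 10000 XOR 10111 = 00111
  pos 11: 11100 XOR 10111 = 01011
  pos 12: 10110 XOR 10111 = 00001
Remainder (last 4 bits) = 0001. This is the CRC / FCS.

0001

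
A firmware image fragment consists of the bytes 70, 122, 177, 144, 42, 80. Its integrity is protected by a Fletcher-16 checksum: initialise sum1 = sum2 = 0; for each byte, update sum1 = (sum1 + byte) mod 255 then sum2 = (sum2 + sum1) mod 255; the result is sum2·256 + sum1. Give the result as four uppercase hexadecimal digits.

Running sums (mod 255):
  after byte 0 (70): sum1=70, sum2=70
  after byte 1 (122): sum1=192, sum2=7
  after byte 2 (177): sum1=114, sum2=121
  after byte 3 (144): sum1=3, sum2=124
  after byte 4 (42): sum1=45, sum2=169
  after byte 5 (80): sum1=125, sum2=39
Checksum = sum2·256 + sum1 = 39·256 + 125 = 10109 = 0x277D.

277D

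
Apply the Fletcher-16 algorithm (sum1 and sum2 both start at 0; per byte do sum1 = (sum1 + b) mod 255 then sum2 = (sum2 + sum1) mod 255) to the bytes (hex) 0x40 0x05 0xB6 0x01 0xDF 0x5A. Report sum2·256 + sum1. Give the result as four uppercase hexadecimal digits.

9237

Running sums (mod 255):
  after byte 0 (0x40): sum1=64, sum2=64
  after byte 1 (0x05): sum1=69, sum2=133
  after byte 2 (0xB6): sum1=251, sum2=129
  after byte 3 (0x01): sum1=252, sum2=126
  after byte 4 (0xDF): sum1=220, sum2=91
  after byte 5 (0x5A): sum1=55, sum2=146
Checksum = sum2·256 + sum1 = 146·256 + 55 = 37431 = 0x9237.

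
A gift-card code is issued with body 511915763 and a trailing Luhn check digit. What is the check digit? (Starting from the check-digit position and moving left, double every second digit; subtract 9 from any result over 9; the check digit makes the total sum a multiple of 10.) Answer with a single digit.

Partial digits right→left: 3 6 7 5 1 9 1 1 5
Double every second digit counting from the check-digit position (so the 1st, 3rd, 5th, ... of the partial from the right).
  doubled (with −9 where >9): 6 5 2 2 1 → sum 16
  kept as-is: 6 5 9 1 → sum 21
Total = 16 + 21 = 37.
Check digit = (10 − (37 mod 10)) mod 10 = 3.

3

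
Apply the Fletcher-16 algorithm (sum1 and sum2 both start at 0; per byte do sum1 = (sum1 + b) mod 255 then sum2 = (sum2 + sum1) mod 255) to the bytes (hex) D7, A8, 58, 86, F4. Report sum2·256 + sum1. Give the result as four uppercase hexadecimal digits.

Running sums (mod 255):
  after byte 0 (D7): sum1=215, sum2=215
  after byte 1 (A8): sum1=128, sum2=88
  after byte 2 (58): sum1=216, sum2=49
  after byte 3 (86): sum1=95, sum2=144
  after byte 4 (F4): sum1=84, sum2=228
Checksum = sum2·256 + sum1 = 228·256 + 84 = 58452 = 0xE454.

E454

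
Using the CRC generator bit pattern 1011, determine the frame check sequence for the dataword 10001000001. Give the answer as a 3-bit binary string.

Append 3 zeros: 10001000001000. Divide by 1011 (XOR where the leading bit is 1):
  pos 0: 1000 XOR 1011 = 0011
  pos 2: 1110 XOR 1011 = 0101
  pos 3: 1010 XOR 1011 = 0001
  pos 6: 1000 XOR 1011 = 0011
  pos 8: 1110 XOR 1011 = 0101
  pos 9: 1010 XOR 1011 = 0001
Remainder (last 3 bits) = 010. This is the CRC / FCS.

010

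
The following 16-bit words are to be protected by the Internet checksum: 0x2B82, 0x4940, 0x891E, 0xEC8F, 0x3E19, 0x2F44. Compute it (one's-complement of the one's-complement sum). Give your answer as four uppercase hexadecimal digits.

One's-complement addition (fold any carry out of bit 15 back into bit 0):
  0x2B82 + 0x4940 = 0x074C2
  0x74C2 + 0x891E = 0x0FDE0
  0xFDE0 + 0xEC8F = 0x1EA6F → wrap carry → 0xEA70
  0xEA70 + 0x3E19 = 0x12889 → wrap carry → 0x288A
  0x288A + 0x2F44 = 0x057CE
One's-complement sum = 0x57CE.
Checksum = ~0x57CE & 0xFFFF = 0xA831.

A831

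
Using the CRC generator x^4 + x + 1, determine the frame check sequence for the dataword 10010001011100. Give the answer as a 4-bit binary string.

Append 4 zeros: 100100010111000000. Divide by 10011 (XOR where the leading bit is 1):
  pos 0: 10010 XOR 10011 = 00001
  pos 4: 10010 XOR 10011 = 00001
  pos 8: 11110 XOR 10011 = 01101
  pos 9: 11010 XOR 10011 = 01001
  pos 10: 10010 XOR 10011 = 00001
Remainder (last 4 bits) = 1000. This is the CRC / FCS.

1000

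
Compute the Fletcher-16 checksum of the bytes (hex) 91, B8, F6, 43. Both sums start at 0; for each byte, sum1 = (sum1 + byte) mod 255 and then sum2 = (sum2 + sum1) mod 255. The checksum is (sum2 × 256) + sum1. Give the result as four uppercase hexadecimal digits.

A184

Running sums (mod 255):
  after byte 0 (91): sum1=145, sum2=145
  after byte 1 (B8): sum1=74, sum2=219
  after byte 2 (F6): sum1=65, sum2=29
  after byte 3 (43): sum1=132, sum2=161
Checksum = sum2·256 + sum1 = 161·256 + 132 = 41348 = 0xA184.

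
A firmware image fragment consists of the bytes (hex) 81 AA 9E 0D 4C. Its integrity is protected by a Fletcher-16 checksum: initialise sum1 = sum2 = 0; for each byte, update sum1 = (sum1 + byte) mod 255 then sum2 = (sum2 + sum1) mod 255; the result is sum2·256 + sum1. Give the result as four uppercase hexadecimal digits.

Running sums (mod 255):
  after byte 0 (81): sum1=129, sum2=129
  after byte 1 (AA): sum1=44, sum2=173
  after byte 2 (9E): sum1=202, sum2=120
  after byte 3 (0D): sum1=215, sum2=80
  after byte 4 (4C): sum1=36, sum2=116
Checksum = sum2·256 + sum1 = 116·256 + 36 = 29732 = 0x7424.

7424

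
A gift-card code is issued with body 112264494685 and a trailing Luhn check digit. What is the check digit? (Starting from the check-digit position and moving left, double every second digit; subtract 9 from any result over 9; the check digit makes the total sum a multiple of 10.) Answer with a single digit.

8

Partial digits right→left: 5 8 6 4 9 4 4 6 2 2 1 1
Double every second digit counting from the check-digit position (so the 1st, 3rd, 5th, ... of the partial from the right).
  doubled (with −9 where >9): 1 3 9 8 4 2 → sum 27
  kept as-is: 8 4 4 6 2 1 → sum 25
Total = 27 + 25 = 52.
Check digit = (10 − (52 mod 10)) mod 10 = 8.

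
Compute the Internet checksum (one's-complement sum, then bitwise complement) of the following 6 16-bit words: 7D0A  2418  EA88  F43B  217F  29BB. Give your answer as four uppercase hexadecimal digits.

34DE

One's-complement addition (fold any carry out of bit 15 back into bit 0):
  0x7D0A + 0x2418 = 0x0A122
  0xA122 + 0xEA88 = 0x18BAA → wrap carry → 0x8BAB
  0x8BAB + 0xF43B = 0x17FE6 → wrap carry → 0x7FE7
  0x7FE7 + 0x217F = 0x0A166
  0xA166 + 0x29BB = 0x0CB21
One's-complement sum = 0xCB21.
Checksum = ~0xCB21 & 0xFFFF = 0x34DE.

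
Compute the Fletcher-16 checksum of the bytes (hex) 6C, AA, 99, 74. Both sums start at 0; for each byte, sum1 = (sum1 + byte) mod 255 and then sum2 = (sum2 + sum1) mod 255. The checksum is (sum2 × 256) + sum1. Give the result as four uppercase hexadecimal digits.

Running sums (mod 255):
  after byte 0 (6C): sum1=108, sum2=108
  after byte 1 (AA): sum1=23, sum2=131
  after byte 2 (99): sum1=176, sum2=52
  after byte 3 (74): sum1=37, sum2=89
Checksum = sum2·256 + sum1 = 89·256 + 37 = 22821 = 0x5925.

5925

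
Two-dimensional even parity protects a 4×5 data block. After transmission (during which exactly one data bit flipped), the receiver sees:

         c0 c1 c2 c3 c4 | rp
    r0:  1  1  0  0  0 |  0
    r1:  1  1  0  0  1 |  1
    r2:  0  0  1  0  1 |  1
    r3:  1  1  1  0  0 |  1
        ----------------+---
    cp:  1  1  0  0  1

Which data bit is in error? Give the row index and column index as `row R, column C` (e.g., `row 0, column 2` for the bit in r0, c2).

Recompute each row's even parity and compare to rp:
  r0: data parity 0, sent rp 0 → ok
  r1: data parity 1, sent rp 1 → ok
  r2: data parity 0, sent rp 1 → mismatch
  r3: data parity 1, sent rp 1 → ok
Recompute each column's even parity and compare to cp:
  c0: data parity 1, sent cp 1 → ok
  c1: data parity 1, sent cp 1 → ok
  c2: data parity 0, sent cp 0 → ok
  c3: data parity 0, sent cp 0 → ok
  c4: data parity 0, sent cp 1 → mismatch
Exactly one row (r2) and one column (c4) fail → the flipped bit is at their intersection.

row 2, column 4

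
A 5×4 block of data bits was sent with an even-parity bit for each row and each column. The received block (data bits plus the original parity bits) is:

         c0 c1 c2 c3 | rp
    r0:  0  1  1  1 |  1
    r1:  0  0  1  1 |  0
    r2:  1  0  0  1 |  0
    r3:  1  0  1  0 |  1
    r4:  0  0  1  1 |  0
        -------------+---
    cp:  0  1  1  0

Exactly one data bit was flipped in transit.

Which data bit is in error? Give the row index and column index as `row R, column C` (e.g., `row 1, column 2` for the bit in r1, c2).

row 3, column 2

Recompute each row's even parity and compare to rp:
  r0: data parity 1, sent rp 1 → ok
  r1: data parity 0, sent rp 0 → ok
  r2: data parity 0, sent rp 0 → ok
  r3: data parity 0, sent rp 1 → mismatch
  r4: data parity 0, sent rp 0 → ok
Recompute each column's even parity and compare to cp:
  c0: data parity 0, sent cp 0 → ok
  c1: data parity 1, sent cp 1 → ok
  c2: data parity 0, sent cp 1 → mismatch
  c3: data parity 0, sent cp 0 → ok
Exactly one row (r3) and one column (c2) fail → the flipped bit is at their intersection.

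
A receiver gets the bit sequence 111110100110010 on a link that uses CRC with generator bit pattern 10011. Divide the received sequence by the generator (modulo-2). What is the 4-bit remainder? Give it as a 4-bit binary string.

0000

Modulo-2 division of 111110100110010 by 10011:
  pos 0: 11111 XOR 10011 = 01100
  pos 1: 11000 XOR 10011 = 01011
  pos 2: 10111 XOR 10011 = 00100
  pos 4: 10000 XOR 10011 = 00011
  pos 7: 11110 XOR 10011 = 01101
  pos 8: 11010 XOR 10011 = 01001
  pos 9: 10011 XOR 10011 = 00000
Remainder = 0000 (zero — the frame passes the CRC check).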